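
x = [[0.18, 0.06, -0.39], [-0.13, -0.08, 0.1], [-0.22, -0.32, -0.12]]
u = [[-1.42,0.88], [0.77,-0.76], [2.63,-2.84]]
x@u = [[-1.24, 1.22], [0.39, -0.34], [-0.25, 0.39]]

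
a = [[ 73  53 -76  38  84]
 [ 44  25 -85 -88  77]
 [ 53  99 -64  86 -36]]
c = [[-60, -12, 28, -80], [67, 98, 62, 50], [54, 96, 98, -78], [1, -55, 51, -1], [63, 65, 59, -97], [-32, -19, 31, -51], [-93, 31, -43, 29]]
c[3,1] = -55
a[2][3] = 86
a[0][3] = 38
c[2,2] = 98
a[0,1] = 53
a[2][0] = 53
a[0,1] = 53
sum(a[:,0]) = 170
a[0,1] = 53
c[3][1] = -55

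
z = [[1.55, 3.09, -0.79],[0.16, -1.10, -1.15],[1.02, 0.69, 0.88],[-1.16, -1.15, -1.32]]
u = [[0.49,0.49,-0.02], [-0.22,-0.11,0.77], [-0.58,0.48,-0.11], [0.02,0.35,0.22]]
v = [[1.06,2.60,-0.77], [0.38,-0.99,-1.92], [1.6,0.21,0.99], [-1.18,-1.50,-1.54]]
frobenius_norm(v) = 4.78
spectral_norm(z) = 4.07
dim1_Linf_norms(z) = [3.09, 1.15, 1.02, 1.32]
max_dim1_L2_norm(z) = 3.55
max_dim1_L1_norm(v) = 4.43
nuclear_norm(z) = 7.12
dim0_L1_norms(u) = [1.31, 1.43, 1.12]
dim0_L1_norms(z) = [3.89, 6.03, 4.14]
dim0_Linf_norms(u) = [0.58, 0.49, 0.77]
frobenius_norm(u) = 1.37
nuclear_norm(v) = 7.84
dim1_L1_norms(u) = [1.0, 1.1, 1.17, 0.59]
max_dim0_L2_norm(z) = 3.54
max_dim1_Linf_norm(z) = 3.09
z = u + v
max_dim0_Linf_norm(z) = 3.09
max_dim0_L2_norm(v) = 3.17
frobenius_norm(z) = 4.67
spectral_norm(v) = 3.76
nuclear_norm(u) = 2.37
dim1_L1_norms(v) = [4.43, 3.29, 2.8, 4.22]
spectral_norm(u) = 0.88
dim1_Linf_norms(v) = [2.6, 1.92, 1.6, 1.54]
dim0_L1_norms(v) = [4.22, 5.3, 5.22]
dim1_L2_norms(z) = [3.55, 1.6, 1.51, 2.1]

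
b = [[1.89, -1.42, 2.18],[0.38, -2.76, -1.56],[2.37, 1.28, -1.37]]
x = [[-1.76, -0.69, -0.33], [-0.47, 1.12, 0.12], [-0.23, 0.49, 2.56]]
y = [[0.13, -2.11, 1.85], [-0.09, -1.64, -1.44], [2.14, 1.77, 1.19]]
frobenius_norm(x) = 3.47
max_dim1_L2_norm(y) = 3.02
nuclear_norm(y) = 7.58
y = b + x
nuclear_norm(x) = 5.70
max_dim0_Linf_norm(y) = 2.14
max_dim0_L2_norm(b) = 3.36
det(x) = -5.76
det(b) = 30.75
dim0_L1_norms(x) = [2.46, 2.3, 3.01]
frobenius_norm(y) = 4.67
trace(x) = 1.92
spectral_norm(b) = 3.41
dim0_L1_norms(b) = [4.64, 5.46, 5.11]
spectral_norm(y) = 3.56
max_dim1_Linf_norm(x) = 2.56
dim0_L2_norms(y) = [2.15, 3.21, 2.63]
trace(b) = -2.24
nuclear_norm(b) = 9.42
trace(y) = -0.32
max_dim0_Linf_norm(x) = 2.56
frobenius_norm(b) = 5.45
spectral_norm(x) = 2.68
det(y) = 12.55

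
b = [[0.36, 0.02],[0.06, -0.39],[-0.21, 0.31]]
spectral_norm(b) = 0.55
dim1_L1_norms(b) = [0.38, 0.45, 0.52]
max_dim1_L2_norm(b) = 0.39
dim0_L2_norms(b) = [0.42, 0.5]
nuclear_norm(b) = 0.90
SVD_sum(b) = [[0.1, -0.15], [0.20, -0.3], [-0.2, 0.31]] + [[0.26,  0.17], [-0.14,  -0.09], [-0.01,  -0.0]]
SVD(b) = [[-0.33, 0.89], [-0.65, -0.46], [0.68, -0.02]] @ diag([0.5492930128530151, 0.3523878346805653]) @ [[-0.55,0.84], [0.84,0.55]]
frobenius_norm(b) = 0.65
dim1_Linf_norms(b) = [0.36, 0.39, 0.31]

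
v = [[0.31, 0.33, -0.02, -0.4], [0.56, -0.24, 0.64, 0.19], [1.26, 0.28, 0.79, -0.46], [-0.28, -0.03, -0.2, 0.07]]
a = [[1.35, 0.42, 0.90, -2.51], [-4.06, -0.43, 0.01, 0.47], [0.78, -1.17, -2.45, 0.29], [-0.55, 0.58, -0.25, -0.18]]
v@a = [[-0.72, -0.22, 0.43, -0.56], [2.13, -0.30, -1.11, -1.37], [1.43, -0.78, -0.68, -2.72], [-0.45, 0.17, 0.22, 0.62]]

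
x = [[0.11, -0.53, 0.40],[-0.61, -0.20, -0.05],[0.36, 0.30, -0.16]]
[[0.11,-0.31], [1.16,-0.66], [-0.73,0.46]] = x @ [[-1.44, 0.51], [-1.17, 1.48], [-0.87, 1.05]]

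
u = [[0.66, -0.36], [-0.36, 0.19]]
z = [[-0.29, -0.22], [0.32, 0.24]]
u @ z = [[-0.31, -0.23], [0.17, 0.12]]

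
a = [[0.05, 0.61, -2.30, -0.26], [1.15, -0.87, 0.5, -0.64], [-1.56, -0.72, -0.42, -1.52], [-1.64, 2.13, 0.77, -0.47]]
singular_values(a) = [3.16, 2.54, 2.17, 0.91]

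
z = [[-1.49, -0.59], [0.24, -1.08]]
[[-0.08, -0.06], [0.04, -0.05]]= z@[[0.06,  0.02],  [-0.02,  0.05]]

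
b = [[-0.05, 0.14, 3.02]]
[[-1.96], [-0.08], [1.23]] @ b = [[0.10, -0.27, -5.92], [0.0, -0.01, -0.24], [-0.06, 0.17, 3.71]]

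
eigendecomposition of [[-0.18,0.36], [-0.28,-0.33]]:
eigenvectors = [[0.75+0.00j, (0.75-0j)], [-0.16+0.64j, (-0.16-0.64j)]]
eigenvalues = [(-0.26+0.31j), (-0.26-0.31j)]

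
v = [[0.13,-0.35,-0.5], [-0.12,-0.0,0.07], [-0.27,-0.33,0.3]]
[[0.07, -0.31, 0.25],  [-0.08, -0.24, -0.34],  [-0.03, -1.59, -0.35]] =v@[[0.79, 1.45, 3.42],  [-0.31, 2.77, -0.85],  [0.28, -0.95, 0.99]]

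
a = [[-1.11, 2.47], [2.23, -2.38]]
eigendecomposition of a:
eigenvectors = [[0.81, -0.63],  [0.59, 0.78]]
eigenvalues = [0.69, -4.18]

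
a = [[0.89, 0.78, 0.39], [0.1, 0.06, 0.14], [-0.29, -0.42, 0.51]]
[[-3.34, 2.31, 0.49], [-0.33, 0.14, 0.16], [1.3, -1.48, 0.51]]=a @ [[-0.6, 0.09, 2.68], [-3.33, 3.04, -2.62], [-0.53, -0.35, 0.37]]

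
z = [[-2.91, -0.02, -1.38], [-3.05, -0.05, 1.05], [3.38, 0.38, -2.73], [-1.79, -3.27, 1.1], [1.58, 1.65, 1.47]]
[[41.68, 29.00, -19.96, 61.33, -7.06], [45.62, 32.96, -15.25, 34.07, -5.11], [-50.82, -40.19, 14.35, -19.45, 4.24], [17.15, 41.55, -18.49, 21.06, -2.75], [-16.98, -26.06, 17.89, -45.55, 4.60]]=z@[[-14.73, -10.37, 5.74, -15.31, 1.99],[3.09, -6.71, 3.29, -2.14, 0.06],[0.81, 0.95, 2.31, -12.13, 0.92]]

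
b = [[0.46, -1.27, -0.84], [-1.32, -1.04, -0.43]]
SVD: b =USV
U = [[-0.63, -0.78], [-0.78, 0.63]]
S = [1.97, 1.29]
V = [[0.38, 0.82, 0.44], [-0.92, 0.26, 0.3]]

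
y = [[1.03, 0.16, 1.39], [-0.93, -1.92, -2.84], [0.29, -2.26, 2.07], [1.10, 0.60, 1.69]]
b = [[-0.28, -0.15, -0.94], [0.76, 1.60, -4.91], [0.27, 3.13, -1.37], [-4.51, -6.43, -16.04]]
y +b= [[0.75, 0.01, 0.45],[-0.17, -0.32, -7.75],[0.56, 0.87, 0.7],[-3.41, -5.83, -14.35]]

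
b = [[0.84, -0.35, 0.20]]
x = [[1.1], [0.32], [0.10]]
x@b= [[0.92, -0.38, 0.22], [0.27, -0.11, 0.06], [0.08, -0.03, 0.02]]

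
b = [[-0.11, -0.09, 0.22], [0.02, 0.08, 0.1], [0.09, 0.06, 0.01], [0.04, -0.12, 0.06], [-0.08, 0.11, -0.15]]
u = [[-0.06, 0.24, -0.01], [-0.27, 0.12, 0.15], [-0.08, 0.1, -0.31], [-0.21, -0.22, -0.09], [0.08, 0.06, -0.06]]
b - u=[[-0.05, -0.33, 0.23], [0.29, -0.04, -0.05], [0.17, -0.04, 0.32], [0.25, 0.1, 0.15], [-0.16, 0.05, -0.09]]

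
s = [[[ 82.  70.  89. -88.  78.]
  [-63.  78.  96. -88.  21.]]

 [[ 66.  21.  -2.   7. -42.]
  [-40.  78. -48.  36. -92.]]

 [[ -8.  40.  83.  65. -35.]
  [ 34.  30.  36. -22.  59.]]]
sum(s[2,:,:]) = 282.0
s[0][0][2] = 89.0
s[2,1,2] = 36.0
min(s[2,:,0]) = -8.0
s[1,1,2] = -48.0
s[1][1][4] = -92.0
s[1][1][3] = 36.0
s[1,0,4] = -42.0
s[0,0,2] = 89.0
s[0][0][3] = -88.0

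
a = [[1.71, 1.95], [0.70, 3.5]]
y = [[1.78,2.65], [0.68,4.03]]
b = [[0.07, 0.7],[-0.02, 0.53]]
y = a + b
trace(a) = 5.21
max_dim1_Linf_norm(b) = 0.7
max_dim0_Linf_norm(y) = 4.03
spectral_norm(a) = 4.28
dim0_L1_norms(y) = [2.46, 6.68]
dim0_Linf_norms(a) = [1.71, 3.5]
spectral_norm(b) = 0.88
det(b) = 0.05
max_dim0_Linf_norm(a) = 3.5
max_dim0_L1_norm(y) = 6.68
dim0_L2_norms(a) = [1.85, 4.01]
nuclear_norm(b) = 0.94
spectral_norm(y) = 5.08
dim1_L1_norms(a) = [3.66, 4.2]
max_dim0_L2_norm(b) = 0.88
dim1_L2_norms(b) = [0.7, 0.53]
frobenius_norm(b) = 0.88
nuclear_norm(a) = 5.36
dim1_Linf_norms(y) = [2.65, 4.03]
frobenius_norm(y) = 5.19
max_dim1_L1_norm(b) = 0.77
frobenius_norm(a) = 4.41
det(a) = 4.62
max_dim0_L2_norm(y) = 4.82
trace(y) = 5.81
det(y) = 5.37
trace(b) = 0.60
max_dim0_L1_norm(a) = 5.45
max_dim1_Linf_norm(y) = 4.03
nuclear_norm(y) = 6.13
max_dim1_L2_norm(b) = 0.7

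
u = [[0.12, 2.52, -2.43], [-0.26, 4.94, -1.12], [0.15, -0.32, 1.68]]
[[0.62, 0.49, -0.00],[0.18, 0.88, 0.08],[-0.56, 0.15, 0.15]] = u @ [[-0.27, 0.69, 0.33], [-0.05, 0.23, 0.05], [-0.32, 0.07, 0.07]]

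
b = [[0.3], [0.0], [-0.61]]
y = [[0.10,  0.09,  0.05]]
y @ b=[[-0.0]]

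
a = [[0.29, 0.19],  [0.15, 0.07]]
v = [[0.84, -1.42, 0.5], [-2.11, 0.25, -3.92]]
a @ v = [[-0.16, -0.36, -0.60], [-0.02, -0.20, -0.2]]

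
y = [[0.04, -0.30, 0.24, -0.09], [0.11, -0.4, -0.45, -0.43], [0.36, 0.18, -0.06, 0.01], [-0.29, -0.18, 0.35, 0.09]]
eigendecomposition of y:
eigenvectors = [[0.75, 0.16, 0.40, 0.47],[-0.32, -0.47, -0.22, 0.03],[0.56, -0.31, -0.52, -0.55],[0.14, 0.81, 0.72, 0.69]]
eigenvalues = [0.33, 0.0, -0.27, -0.39]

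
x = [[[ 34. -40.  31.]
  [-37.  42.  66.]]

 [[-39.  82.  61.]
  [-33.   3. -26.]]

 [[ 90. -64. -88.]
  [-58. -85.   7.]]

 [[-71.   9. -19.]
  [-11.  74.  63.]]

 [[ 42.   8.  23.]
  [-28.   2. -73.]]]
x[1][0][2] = 61.0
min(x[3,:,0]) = -71.0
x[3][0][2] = -19.0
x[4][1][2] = -73.0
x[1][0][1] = 82.0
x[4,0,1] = 8.0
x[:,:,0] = [[34.0, -37.0], [-39.0, -33.0], [90.0, -58.0], [-71.0, -11.0], [42.0, -28.0]]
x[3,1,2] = 63.0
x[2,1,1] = -85.0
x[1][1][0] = -33.0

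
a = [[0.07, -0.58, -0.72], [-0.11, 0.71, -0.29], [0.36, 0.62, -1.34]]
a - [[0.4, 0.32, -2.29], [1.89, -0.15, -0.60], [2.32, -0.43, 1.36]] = [[-0.33,-0.9,1.57], [-2.0,0.86,0.31], [-1.96,1.05,-2.7]]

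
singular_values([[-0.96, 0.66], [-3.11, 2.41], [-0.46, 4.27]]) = [5.46, 2.33]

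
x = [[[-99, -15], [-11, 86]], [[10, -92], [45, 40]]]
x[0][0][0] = -99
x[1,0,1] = -92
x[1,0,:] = [10, -92]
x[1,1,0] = 45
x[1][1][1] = 40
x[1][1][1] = 40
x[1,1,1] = 40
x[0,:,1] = [-15, 86]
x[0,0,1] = -15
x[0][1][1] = 86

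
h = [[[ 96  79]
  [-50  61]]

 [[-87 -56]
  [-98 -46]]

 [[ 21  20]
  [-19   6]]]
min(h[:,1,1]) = -46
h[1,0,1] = -56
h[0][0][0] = 96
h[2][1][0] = -19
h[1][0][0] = -87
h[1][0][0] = -87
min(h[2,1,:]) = -19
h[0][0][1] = 79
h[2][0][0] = 21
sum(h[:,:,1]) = 64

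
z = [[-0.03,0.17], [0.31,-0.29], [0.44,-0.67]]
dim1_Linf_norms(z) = [0.17, 0.31, 0.67]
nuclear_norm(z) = 1.03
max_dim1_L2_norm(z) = 0.8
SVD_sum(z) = [[-0.09, 0.13], [0.24, -0.34], [0.46, -0.65]] + [[0.06, 0.04], [0.07, 0.05], [-0.02, -0.02]]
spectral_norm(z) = 0.92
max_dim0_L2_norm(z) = 0.75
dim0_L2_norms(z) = [0.54, 0.75]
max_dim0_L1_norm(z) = 1.13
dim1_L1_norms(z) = [0.2, 0.6, 1.11]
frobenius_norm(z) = 0.92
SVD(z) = [[-0.17, -0.64],[0.45, -0.73],[0.87, 0.25]] @ diag([0.9159577932620322, 0.11628121500288889]) @ [[0.58, -0.82], [-0.82, -0.58]]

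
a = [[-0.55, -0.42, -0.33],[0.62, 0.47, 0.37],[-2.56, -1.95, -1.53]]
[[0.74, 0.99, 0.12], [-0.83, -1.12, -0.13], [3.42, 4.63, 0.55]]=a@[[-0.45, -2.24, -0.69],[0.51, -0.87, -0.28],[-2.13, 1.83, 1.15]]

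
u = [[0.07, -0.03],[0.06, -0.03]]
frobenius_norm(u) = 0.10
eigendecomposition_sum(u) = [[0.07,-0.03], [0.05,-0.02]] + [[0.00,-0.00], [0.01,-0.01]]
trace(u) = 0.04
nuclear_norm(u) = 0.10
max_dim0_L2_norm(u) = 0.09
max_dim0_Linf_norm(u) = 0.07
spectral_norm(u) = 0.10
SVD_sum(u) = [[0.07, -0.03], [0.06, -0.03]] + [[0.0,  0.00], [-0.00,  -0.0]]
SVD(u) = [[-0.75,  -0.66], [-0.66,  0.75]] @ diag([0.10144582155353327, 0.0029572435355722268]) @ [[-0.91, 0.42], [-0.42, -0.91]]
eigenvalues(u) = [0.05, -0.01]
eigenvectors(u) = [[0.79,0.37], [0.62,0.93]]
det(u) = -0.00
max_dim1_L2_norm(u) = 0.08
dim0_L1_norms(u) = [0.13, 0.06]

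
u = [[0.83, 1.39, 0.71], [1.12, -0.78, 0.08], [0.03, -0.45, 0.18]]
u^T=[[0.83, 1.12, 0.03], [1.39, -0.78, -0.45], [0.71, 0.08, 0.18]]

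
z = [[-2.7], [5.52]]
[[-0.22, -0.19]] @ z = [[-0.45]]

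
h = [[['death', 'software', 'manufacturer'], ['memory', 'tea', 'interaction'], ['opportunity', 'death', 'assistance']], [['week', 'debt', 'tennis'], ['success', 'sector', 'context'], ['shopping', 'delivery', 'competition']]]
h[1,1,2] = 'context'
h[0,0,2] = 'manufacturer'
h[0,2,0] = 'opportunity'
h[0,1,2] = 'interaction'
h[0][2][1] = 'death'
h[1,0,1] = 'debt'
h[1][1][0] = 'success'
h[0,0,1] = 'software'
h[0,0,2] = 'manufacturer'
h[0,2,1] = 'death'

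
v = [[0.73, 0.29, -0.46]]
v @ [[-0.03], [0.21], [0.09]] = [[-0.0]]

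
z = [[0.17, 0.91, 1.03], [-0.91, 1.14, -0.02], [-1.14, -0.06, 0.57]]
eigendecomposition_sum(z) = [[(0.1+0.75j),(0.39-0.24j),0.56-0.12j], [(-0.38+0.25j),0.23+0.15j,(0.21+0.27j)], [-0.63+0.12j,(0.22+0.31j),0.13+0.47j]] + [[(0.1-0.75j), 0.39+0.24j, 0.56+0.12j], [-0.38-0.25j, 0.23-0.15j, 0.21-0.27j], [-0.63-0.12j, (0.22-0.31j), (0.13-0.47j)]] + [[(-0.03-0j), 0.14+0.00j, -0.09-0.00j], [-0.16-0.00j, 0.68+0.00j, -0.44-0.00j], [(0.11+0j), -0.50-0.00j, (0.32+0j)]]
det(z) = 2.00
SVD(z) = [[0.52,  -0.79,  0.33], [0.71,  0.18,  -0.68], [0.48,  0.59,  0.65]] @ diag([1.846116187099367, 1.2117689737512511, 0.8930682941318281]) @ [[-0.6, 0.68, 0.43], [-0.80, -0.45, -0.4], [-0.08, -0.58, 0.81]]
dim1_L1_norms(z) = [2.11, 2.07, 1.77]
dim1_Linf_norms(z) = [1.03, 1.14, 1.14]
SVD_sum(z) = [[-0.57, 0.65, 0.41], [-0.78, 0.89, 0.56], [-0.53, 0.60, 0.38]] + [[0.76, 0.43, 0.38], [-0.18, -0.1, -0.09], [-0.57, -0.32, -0.28]] + [[-0.02, -0.17, 0.24], [0.05, 0.35, -0.49], [-0.04, -0.34, 0.47]]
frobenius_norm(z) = 2.38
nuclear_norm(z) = 3.95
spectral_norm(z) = 1.85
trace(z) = 1.88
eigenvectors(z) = [[(0.69+0j), 0.69-0.00j, -0.16+0.00j], [0.18+0.37j, 0.18-0.37j, -0.80+0.00j], [0.03+0.59j, 0.03-0.59j, 0.58+0.00j]]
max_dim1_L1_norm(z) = 2.11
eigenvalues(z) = [(0.45+1.36j), (0.45-1.36j), (0.97+0j)]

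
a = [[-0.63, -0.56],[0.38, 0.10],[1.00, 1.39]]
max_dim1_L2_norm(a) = 1.71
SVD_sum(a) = [[-0.53, -0.64], [0.2, 0.25], [1.08, 1.32]] + [[-0.10, 0.08], [0.18, -0.15], [-0.08, 0.07]]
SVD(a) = [[-0.43, 0.46], [0.17, -0.80], [0.89, 0.37]] @ diag([1.927374130012815, 0.28675592924531723]) @ [[0.63, 0.77],[-0.77, 0.63]]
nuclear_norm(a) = 2.21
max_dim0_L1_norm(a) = 2.05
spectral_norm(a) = 1.93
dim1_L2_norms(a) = [0.84, 0.39, 1.71]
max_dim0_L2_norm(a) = 1.5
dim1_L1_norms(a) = [1.19, 0.48, 2.39]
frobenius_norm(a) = 1.95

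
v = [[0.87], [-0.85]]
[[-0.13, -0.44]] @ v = [[0.26]]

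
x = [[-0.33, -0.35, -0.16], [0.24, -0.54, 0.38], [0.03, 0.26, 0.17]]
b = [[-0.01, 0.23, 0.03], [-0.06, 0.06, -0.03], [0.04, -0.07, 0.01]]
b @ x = [[0.06, -0.11, 0.09],[0.03, -0.02, 0.03],[-0.03, 0.03, -0.03]]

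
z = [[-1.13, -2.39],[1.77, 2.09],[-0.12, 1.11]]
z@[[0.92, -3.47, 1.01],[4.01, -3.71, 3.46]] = [[-10.62, 12.79, -9.41], [10.01, -13.90, 9.02], [4.34, -3.7, 3.72]]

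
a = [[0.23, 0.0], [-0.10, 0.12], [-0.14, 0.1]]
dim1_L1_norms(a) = [0.23, 0.22, 0.24]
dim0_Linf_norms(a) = [0.23, 0.12]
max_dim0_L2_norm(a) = 0.29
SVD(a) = [[-0.71, -0.68],[0.45, -0.64],[0.55, -0.36]] @ diag([0.30403277281909397, 0.1202666747354944]) @ [[-0.93,0.36], [-0.36,-0.93]]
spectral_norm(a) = 0.30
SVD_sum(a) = [[0.20, -0.08], [-0.13, 0.05], [-0.16, 0.06]] + [[0.03, 0.08], [0.03, 0.07], [0.02, 0.04]]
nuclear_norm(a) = 0.42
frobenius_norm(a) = 0.33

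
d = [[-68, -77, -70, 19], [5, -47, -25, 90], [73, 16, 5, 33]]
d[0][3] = 19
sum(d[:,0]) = 10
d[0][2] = -70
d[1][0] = 5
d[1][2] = -25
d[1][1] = -47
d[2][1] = 16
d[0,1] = -77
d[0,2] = -70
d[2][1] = 16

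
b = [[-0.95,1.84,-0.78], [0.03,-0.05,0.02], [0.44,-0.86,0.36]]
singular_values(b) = [2.44, 0.01, 0.0]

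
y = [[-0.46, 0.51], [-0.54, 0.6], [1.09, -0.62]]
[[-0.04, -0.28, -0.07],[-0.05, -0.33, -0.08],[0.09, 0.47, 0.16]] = y @ [[0.07, 0.25, 0.15], [-0.02, -0.32, 0.0]]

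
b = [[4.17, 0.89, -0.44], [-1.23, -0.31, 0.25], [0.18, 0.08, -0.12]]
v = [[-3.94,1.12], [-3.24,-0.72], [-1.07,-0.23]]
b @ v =[[-18.84, 4.13], [5.58, -1.21], [-0.84, 0.17]]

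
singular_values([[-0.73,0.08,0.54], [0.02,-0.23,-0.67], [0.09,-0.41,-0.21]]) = [1.09, 0.53, 0.29]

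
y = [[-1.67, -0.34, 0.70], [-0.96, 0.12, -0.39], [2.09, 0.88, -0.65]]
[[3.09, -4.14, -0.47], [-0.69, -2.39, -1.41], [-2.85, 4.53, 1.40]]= y @ [[-0.57, 2.53, 0.85],[0.58, -1.2, 0.9],[3.34, -0.46, 1.79]]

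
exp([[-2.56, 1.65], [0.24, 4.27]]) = [[0.7, 17.98], [2.62, 75.13]]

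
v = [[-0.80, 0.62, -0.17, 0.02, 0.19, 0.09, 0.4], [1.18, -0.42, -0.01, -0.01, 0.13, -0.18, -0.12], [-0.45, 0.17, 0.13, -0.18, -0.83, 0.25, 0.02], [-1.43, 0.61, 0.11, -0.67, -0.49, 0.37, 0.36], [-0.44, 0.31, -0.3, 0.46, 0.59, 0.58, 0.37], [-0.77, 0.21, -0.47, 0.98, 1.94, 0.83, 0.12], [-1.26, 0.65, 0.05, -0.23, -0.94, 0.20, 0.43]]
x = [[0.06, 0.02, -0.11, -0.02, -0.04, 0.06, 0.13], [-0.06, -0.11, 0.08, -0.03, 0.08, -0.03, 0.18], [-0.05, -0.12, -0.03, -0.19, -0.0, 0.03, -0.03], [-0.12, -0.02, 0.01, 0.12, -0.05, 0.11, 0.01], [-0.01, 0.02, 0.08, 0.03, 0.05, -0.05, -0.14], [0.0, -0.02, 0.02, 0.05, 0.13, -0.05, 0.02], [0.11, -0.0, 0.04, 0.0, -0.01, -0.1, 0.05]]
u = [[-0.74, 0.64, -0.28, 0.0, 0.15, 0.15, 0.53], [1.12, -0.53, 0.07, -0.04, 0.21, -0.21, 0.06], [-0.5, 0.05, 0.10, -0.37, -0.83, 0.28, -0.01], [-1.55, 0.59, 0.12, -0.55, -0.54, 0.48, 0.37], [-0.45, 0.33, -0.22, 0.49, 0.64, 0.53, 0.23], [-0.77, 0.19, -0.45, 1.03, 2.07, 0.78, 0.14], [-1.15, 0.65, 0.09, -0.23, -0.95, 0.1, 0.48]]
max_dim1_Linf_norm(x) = 0.19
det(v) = -0.00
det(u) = 0.02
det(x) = 0.00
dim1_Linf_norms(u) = [0.74, 1.12, 0.83, 1.55, 0.64, 2.07, 1.15]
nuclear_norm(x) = 1.19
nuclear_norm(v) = 7.45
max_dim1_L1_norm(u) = 5.43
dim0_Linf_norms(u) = [1.55, 0.65, 0.45, 1.03, 2.07, 0.78, 0.53]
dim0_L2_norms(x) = [0.19, 0.17, 0.17, 0.23, 0.17, 0.18, 0.27]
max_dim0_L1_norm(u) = 6.28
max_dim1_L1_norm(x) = 0.57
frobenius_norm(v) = 4.26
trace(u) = 0.18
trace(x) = 0.09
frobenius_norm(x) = 0.53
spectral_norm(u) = 3.05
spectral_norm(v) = 3.05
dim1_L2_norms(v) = [1.12, 1.28, 1.02, 1.84, 1.19, 2.51, 1.78]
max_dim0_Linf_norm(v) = 1.94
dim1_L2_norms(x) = [0.2, 0.25, 0.24, 0.21, 0.18, 0.15, 0.16]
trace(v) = 0.09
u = x + v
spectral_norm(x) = 0.29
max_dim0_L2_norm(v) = 2.58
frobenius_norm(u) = 4.36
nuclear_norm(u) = 7.81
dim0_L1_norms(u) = [6.28, 2.98, 1.33, 2.71, 5.39, 2.53, 1.82]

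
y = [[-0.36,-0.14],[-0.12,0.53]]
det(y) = -0.21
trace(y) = 0.17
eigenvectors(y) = [[-0.99, 0.15], [-0.13, -0.99]]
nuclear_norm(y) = 0.93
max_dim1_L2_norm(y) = 0.54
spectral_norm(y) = 0.55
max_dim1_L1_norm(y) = 0.65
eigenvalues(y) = [-0.38, 0.55]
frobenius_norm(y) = 0.67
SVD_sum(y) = [[0.01, -0.11], [-0.04, 0.54]] + [[-0.37, -0.03], [-0.08, -0.01]]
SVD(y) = [[-0.2, 0.98], [0.98, 0.20]] @ diag([0.549186256983755, 0.37801382929751803]) @ [[-0.08,1.00], [-1.0,-0.08]]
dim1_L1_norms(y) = [0.5, 0.65]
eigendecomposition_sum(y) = [[-0.37, -0.06], [-0.05, -0.01]] + [[0.01, -0.08], [-0.07, 0.54]]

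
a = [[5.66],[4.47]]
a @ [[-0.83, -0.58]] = [[-4.70, -3.28], [-3.71, -2.59]]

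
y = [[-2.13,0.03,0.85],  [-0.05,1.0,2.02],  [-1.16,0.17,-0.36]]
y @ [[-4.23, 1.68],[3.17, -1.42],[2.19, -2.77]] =[[10.97, -5.98],[7.81, -7.1],[4.66, -1.19]]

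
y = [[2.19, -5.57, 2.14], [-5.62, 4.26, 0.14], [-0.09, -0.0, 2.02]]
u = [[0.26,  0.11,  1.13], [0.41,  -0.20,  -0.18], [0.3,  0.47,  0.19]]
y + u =[[2.45, -5.46, 3.27], [-5.21, 4.06, -0.04], [0.21, 0.47, 2.21]]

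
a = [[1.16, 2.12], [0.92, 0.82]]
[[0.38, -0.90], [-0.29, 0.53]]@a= [[-0.39, 0.07], [0.15, -0.18]]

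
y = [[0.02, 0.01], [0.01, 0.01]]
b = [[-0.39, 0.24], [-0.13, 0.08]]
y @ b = [[-0.01, 0.01], [-0.01, 0.0]]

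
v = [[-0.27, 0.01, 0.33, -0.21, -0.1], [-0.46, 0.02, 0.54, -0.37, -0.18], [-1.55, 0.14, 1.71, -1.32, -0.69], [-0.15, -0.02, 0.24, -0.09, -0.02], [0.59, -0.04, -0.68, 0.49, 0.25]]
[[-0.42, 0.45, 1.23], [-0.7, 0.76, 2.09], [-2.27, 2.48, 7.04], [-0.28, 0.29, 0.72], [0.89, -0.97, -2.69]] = v @ [[1.39, -0.33, -1.69], [-0.18, -1.01, 0.83], [-0.58, 0.98, 1.32], [-0.77, 0.56, -2.0], [0.17, -1.7, 0.86]]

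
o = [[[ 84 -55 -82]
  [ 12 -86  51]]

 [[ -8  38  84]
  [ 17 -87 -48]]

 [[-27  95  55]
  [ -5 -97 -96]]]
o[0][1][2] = 51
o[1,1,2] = -48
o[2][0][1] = 95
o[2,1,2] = -96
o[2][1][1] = -97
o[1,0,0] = -8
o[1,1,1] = -87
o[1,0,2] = 84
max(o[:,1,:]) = 51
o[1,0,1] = 38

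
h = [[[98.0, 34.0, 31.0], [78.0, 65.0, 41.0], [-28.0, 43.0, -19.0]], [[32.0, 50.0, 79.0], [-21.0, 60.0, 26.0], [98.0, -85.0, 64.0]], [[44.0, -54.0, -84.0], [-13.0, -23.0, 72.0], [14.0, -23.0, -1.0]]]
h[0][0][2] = 31.0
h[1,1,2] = 26.0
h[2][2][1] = -23.0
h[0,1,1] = 65.0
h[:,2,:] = [[-28.0, 43.0, -19.0], [98.0, -85.0, 64.0], [14.0, -23.0, -1.0]]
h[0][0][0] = 98.0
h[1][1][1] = 60.0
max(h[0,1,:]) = 78.0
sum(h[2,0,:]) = -94.0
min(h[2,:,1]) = -54.0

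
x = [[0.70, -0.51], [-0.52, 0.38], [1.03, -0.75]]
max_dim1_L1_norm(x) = 1.78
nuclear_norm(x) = 1.67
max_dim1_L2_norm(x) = 1.27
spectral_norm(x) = 1.67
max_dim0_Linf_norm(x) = 1.03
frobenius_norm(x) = 1.67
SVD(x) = [[-0.52, -0.05], [0.39, -0.90], [-0.76, -0.42]] @ diag([1.6698200607413132, 0.0009822147818475686]) @ [[-0.81, 0.59], [-0.59, -0.81]]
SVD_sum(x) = [[0.70, -0.51],[-0.52, 0.38],[1.03, -0.75]] + [[0.0, 0.00], [0.0, 0.00], [0.00, 0.0]]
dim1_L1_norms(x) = [1.21, 0.9, 1.78]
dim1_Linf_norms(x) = [0.7, 0.52, 1.03]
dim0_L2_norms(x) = [1.35, 0.98]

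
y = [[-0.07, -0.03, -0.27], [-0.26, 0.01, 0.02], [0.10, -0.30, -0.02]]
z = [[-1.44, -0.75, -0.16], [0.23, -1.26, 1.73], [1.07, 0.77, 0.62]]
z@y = [[0.28, 0.08, 0.38], [0.48, -0.54, -0.12], [-0.21, -0.21, -0.29]]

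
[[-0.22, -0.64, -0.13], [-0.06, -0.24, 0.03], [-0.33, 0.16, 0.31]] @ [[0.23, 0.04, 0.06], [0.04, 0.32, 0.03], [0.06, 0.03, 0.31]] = [[-0.08, -0.22, -0.07], [-0.02, -0.08, -0.0], [-0.05, 0.05, 0.08]]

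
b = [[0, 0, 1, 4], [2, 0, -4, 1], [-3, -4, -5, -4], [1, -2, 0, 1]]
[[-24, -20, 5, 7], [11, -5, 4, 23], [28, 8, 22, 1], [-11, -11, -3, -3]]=b@[[0, 0, -5, 0], [3, 3, 0, 3], [-4, 0, -3, -5], [-5, -5, 2, 3]]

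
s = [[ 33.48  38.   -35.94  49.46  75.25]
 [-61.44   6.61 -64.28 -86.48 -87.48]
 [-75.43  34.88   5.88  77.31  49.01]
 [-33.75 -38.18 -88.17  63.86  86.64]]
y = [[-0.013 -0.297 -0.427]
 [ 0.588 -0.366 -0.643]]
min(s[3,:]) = -88.17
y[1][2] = -0.643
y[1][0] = 0.588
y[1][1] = -0.366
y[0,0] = -0.013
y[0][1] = -0.297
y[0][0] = -0.013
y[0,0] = -0.013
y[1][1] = -0.366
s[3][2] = -88.17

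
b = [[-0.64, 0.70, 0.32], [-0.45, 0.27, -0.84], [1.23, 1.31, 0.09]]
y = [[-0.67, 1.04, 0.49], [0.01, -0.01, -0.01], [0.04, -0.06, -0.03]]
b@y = [[0.45,-0.69,-0.33], [0.27,-0.42,-0.20], [-0.81,1.26,0.59]]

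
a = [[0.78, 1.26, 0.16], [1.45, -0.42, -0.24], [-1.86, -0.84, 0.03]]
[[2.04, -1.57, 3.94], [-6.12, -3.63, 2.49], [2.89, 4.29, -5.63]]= a @ [[-3.08, -2.23, 2.44],[3.41, -0.10, 1.37],[0.92, 1.82, 1.97]]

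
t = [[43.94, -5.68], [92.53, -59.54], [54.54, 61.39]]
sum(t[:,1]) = -3.8299999999999983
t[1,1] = -59.54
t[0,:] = [43.94, -5.68]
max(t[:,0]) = 92.53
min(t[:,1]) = -59.54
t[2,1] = 61.39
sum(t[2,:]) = 115.93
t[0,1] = -5.68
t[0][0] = 43.94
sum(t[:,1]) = -3.8299999999999983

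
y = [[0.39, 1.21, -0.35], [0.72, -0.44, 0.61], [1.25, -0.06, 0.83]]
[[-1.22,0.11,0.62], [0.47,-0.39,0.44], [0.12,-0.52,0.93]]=y@[[-0.06, -0.44, 0.91], [-0.94, 0.25, 0.15], [0.17, 0.06, -0.24]]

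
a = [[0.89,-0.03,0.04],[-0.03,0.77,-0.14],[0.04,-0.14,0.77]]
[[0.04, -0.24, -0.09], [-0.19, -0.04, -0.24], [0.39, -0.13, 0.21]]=a@[[0.02, -0.27, -0.12], [-0.16, -0.09, -0.28], [0.47, -0.17, 0.23]]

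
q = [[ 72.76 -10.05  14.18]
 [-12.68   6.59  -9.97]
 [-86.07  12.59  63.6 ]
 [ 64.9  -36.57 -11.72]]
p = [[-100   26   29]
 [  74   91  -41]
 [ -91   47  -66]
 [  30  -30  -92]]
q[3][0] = 64.9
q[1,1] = 6.59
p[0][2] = 29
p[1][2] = -41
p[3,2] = -92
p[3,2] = -92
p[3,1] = -30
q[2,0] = -86.07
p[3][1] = -30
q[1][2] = -9.97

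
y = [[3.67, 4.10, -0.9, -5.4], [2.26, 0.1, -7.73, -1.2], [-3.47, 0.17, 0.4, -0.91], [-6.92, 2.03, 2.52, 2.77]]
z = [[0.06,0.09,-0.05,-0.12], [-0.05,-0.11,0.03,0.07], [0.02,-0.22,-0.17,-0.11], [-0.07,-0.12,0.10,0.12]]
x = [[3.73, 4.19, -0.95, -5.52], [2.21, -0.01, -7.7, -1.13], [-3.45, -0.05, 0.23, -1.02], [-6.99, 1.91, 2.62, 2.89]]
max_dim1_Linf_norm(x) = 7.7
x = y + z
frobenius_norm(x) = 14.46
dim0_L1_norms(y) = [16.32, 6.4, 11.55, 10.28]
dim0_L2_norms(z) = [0.11, 0.29, 0.21, 0.21]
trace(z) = -0.10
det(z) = 0.00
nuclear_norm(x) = 25.42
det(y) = 742.98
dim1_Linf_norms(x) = [5.52, 7.7, 3.45, 6.99]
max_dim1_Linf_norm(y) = 7.73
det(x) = 816.20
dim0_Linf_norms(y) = [6.92, 4.1, 7.73, 5.4]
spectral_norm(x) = 11.63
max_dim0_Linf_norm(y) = 7.73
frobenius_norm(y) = 14.34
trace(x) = 6.84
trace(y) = 6.94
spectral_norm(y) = 11.53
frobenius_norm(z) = 0.43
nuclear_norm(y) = 25.13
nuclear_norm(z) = 0.64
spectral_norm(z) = 0.30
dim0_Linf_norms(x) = [6.99, 4.19, 7.7, 5.52]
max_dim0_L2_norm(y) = 8.86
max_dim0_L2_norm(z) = 0.29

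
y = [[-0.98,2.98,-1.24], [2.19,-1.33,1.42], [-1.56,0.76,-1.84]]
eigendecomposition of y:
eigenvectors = [[0.63, -0.81, -0.46], [-0.60, -0.52, 0.31], [0.49, 0.27, 0.84]]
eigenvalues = [-4.78, 1.34, -0.71]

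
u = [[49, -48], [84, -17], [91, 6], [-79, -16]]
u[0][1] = -48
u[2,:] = [91, 6]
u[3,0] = -79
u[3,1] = -16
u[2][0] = 91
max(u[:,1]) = 6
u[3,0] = -79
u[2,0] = 91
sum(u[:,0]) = 145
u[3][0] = -79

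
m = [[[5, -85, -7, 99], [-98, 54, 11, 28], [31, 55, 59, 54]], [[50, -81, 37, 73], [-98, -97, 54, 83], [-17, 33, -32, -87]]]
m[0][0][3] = 99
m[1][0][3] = 73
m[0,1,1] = 54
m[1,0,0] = 50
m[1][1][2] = 54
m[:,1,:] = [[-98, 54, 11, 28], [-98, -97, 54, 83]]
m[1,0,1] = -81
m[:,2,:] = [[31, 55, 59, 54], [-17, 33, -32, -87]]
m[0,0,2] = -7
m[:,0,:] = [[5, -85, -7, 99], [50, -81, 37, 73]]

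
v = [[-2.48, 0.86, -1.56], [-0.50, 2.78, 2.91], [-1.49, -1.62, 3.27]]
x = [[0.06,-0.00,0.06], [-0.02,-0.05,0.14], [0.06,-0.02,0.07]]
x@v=[[-0.24,-0.05,0.10],[-0.13,-0.38,0.34],[-0.24,-0.12,0.08]]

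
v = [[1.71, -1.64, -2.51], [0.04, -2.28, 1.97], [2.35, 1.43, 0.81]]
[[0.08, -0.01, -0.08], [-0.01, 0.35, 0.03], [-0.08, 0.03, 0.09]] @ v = [[-0.05,-0.22,-0.29], [0.07,-0.74,0.74], [0.08,0.19,0.33]]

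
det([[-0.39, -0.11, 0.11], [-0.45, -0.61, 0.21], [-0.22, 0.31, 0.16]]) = 0.031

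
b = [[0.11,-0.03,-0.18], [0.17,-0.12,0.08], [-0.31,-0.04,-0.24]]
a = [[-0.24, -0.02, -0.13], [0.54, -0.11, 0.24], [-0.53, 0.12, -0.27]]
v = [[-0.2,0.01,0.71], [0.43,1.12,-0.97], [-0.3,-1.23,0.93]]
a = v @ b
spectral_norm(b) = 0.43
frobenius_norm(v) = 2.32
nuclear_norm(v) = 2.90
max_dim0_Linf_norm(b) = 0.31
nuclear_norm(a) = 0.99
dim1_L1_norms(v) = [0.92, 2.52, 2.46]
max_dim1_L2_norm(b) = 0.39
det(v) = -0.11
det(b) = 0.01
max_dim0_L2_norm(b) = 0.37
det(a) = -0.00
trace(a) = -0.62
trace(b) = -0.25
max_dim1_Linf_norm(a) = 0.54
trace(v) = 1.85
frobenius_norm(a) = 0.90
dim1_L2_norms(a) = [0.27, 0.6, 0.61]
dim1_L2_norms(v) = [0.74, 1.54, 1.57]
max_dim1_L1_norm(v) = 2.52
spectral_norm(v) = 2.25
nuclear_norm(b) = 0.77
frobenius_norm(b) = 0.50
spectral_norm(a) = 0.89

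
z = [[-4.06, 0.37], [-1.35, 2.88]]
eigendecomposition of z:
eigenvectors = [[-0.98, -0.05], [-0.19, -1.0]]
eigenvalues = [-3.99, 2.81]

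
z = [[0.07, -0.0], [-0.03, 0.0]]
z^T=[[0.07, -0.03], [-0.00, 0.00]]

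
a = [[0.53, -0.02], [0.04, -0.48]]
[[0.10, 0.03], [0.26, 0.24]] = a @ [[0.16,0.04], [-0.52,-0.5]]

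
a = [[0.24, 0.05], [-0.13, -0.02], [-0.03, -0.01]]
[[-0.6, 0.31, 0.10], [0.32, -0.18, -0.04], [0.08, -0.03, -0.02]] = a@ [[-2.42, 1.68, 0.01],[-0.44, -1.79, 1.98]]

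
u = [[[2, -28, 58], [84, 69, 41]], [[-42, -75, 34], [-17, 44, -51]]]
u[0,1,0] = 84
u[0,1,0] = 84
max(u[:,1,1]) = 69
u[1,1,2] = -51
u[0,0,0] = 2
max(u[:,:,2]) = 58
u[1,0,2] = 34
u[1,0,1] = -75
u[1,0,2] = 34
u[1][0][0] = -42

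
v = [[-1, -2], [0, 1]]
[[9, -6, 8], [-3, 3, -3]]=v @ [[-3, 0, -2], [-3, 3, -3]]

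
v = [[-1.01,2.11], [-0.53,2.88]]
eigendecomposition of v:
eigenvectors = [[-0.99, -0.51],[-0.15, -0.86]]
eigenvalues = [-0.7, 2.57]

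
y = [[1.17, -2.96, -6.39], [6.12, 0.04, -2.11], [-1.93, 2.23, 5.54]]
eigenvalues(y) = [(0.44+0j), (3.15+2.12j), (3.15-2.12j)]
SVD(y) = [[-0.66,0.42,0.62], [-0.44,-0.89,0.13], [0.6,-0.19,0.77]] @ diag([10.245140229287594, 5.223317410638118, 0.1189828137067652]) @ [[-0.45,0.32,0.83],[-0.88,-0.32,-0.35],[0.16,-0.89,0.43]]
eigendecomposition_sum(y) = [[0.10+0.00j, 0.03+0.00j, 0.14+0.00j],[(-1.01-0j), -0.32+0.00j, (-1.39-0j)],[(0.48+0j), (0.15+0j), (0.66+0j)]] + [[0.54+1.85j, -1.50+1.98j, (-3.26+3.79j)], [3.56+2.49j, 0.18+5.61j, (-0.36+11.31j)], [(-1.2-1.9j), 1.04-2.72j, 2.44-5.33j]] + [[0.54-1.85j, -1.50-1.98j, -3.26-3.79j], [(3.56-2.49j), (0.18-5.61j), (-0.36-11.31j)], [(-1.2+1.9j), 1.04+2.72j, 2.44+5.33j]]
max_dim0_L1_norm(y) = 14.04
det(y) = 6.37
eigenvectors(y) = [[0.09+0.00j, 0.28+0.23j, (0.28-0.23j)], [-0.90+0.00j, (0.83+0j), (0.83-0j)], [(0.43+0j), (-0.39-0.17j), (-0.39+0.17j)]]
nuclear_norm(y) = 15.59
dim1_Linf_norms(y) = [6.39, 6.12, 5.54]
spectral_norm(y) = 10.25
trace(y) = 6.75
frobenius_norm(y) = 11.50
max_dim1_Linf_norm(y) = 6.39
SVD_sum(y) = [[3.08, -2.19, -5.65], [2.04, -1.45, -3.75], [-2.81, 1.99, 5.15]] + [[-1.92, -0.71, -0.77],  [4.07, 1.51, 1.64],  [0.86, 0.32, 0.35]] + [[0.01, -0.07, 0.03],[0.00, -0.01, 0.01],[0.01, -0.08, 0.04]]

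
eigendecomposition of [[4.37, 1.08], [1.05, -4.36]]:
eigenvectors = [[0.99, -0.12], [0.12, 0.99]]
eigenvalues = [4.5, -4.49]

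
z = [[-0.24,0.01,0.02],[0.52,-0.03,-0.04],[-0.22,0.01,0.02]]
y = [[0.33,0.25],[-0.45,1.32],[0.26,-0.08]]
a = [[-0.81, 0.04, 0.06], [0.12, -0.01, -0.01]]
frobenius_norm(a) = 0.82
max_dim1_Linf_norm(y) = 1.32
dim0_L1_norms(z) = [0.98, 0.05, 0.08]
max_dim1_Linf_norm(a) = 0.81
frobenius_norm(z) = 0.62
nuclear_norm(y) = 1.86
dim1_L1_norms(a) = [0.91, 0.14]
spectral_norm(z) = 0.62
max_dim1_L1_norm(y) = 1.77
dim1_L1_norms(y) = [0.58, 1.77, 0.34]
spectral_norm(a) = 0.82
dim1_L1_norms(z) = [0.27, 0.59, 0.25]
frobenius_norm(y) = 1.48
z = y @ a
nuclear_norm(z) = 0.62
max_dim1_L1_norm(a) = 0.91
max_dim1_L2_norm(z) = 0.52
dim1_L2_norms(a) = [0.81, 0.12]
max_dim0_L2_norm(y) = 1.35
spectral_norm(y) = 1.41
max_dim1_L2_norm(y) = 1.39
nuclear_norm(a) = 0.83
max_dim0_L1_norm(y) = 1.65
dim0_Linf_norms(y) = [0.45, 1.32]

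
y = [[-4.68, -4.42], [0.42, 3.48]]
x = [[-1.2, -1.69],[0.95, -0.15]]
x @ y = [[4.91,-0.58], [-4.51,-4.72]]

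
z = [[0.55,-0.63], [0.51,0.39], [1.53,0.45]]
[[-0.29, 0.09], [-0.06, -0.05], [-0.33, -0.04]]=z@[[-0.28, 0.01],[0.22, -0.13]]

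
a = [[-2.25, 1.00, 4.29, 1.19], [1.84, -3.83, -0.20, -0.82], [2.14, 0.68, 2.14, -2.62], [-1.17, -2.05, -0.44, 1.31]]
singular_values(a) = [5.75, 4.63, 3.75, 0.22]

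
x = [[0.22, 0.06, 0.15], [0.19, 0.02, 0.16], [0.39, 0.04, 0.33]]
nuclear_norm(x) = 0.67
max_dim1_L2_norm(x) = 0.51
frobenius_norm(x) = 0.63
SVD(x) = [[-0.43, 0.90, 0.01], [-0.40, -0.17, -0.9], [-0.81, -0.39, 0.43]] @ diag([0.6303471489215525, 0.04315611457803892, 0.00014704080139359585]) @ [[-0.77, -0.10, -0.63],[0.30, 0.81, -0.50],[-0.56, 0.57, 0.60]]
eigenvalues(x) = [0.56, 0.01, -0.0]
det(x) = -0.00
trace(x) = 0.57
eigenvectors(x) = [[-0.43, -0.62, 0.56], [-0.39, 0.32, -0.58], [-0.81, 0.72, -0.59]]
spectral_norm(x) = 0.63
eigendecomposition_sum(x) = [[0.21, 0.04, 0.17], [0.19, 0.03, 0.15], [0.40, 0.07, 0.31]] + [[0.01, 0.02, -0.02], [-0.0, -0.01, 0.01], [-0.01, -0.03, 0.02]] + [[-0.00, 0.00, -0.00], [0.00, -0.0, 0.0], [0.0, -0.0, 0.00]]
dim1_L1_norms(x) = [0.43, 0.37, 0.76]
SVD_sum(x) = [[0.21, 0.03, 0.17], [0.19, 0.03, 0.16], [0.4, 0.05, 0.32]] + [[0.01, 0.03, -0.02],[-0.00, -0.01, 0.00],[-0.01, -0.01, 0.01]] + [[-0.00, 0.0, 0.0], [0.0, -0.00, -0.00], [-0.0, 0.00, 0.0]]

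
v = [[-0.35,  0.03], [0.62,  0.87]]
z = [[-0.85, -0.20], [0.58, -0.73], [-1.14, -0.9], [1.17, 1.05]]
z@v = [[0.17, -0.2], [-0.66, -0.62], [-0.16, -0.82], [0.24, 0.95]]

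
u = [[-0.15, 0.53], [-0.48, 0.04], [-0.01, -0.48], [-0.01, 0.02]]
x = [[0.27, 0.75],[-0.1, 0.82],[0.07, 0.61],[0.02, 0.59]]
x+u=[[0.12,1.28], [-0.58,0.86], [0.06,0.13], [0.01,0.61]]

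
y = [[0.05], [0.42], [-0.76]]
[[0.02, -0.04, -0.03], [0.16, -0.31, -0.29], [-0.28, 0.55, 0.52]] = y @ [[0.37, -0.73, -0.69]]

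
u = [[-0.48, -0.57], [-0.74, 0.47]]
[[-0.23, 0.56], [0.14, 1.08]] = u @ [[0.05,-1.36], [0.37,0.16]]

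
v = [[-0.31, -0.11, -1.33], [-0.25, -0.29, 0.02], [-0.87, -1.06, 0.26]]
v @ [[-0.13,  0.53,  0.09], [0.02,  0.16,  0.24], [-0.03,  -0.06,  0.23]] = [[0.08,-0.1,-0.36], [0.03,-0.18,-0.09], [0.08,-0.65,-0.27]]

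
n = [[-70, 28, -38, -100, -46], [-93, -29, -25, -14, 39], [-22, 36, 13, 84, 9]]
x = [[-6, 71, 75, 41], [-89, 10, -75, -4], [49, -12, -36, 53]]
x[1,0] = -89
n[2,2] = 13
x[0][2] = 75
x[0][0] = -6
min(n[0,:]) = -100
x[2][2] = -36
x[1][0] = -89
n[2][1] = 36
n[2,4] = 9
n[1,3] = -14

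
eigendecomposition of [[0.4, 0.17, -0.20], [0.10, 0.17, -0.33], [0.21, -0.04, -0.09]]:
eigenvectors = [[0.02+0.00j, (-0.82+0j), -0.82-0.00j], [(0.74+0j), -0.39j, 0.00+0.39j], [(0.67+0j), -0.39+0.16j, -0.39-0.16j]]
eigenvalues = [(-0.13+0j), (0.3+0.12j), (0.3-0.12j)]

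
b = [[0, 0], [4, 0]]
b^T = [[0, 4], [0, 0]]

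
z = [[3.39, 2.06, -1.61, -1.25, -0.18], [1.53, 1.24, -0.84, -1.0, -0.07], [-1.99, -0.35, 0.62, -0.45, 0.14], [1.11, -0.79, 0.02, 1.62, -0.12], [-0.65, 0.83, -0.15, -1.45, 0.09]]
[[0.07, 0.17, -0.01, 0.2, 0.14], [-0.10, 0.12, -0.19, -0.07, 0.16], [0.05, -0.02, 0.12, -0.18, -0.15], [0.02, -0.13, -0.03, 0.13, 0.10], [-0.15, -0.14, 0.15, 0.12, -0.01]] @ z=[[0.65, 0.32, -0.28, -0.13, -0.04], [0.04, 0.20, -0.08, -0.25, 0.01], [-0.2, 0.05, 0.03, -0.17, 0.02], [0.01, -0.13, 0.05, 0.18, -0.01], [-0.88, -0.64, 0.46, 0.47, 0.04]]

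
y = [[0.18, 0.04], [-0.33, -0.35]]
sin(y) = [[0.18, 0.04], [-0.33, -0.34]]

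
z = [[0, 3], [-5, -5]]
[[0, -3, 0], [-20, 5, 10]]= z @ [[4, 0, -2], [0, -1, 0]]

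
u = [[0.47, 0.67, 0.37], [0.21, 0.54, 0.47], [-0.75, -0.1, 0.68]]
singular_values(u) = [1.16, 1.03, 0.0]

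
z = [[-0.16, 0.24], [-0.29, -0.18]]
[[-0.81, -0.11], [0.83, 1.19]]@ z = [[0.16, -0.17], [-0.48, -0.01]]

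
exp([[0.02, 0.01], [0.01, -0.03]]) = [[1.02, 0.01], [0.01, 0.97]]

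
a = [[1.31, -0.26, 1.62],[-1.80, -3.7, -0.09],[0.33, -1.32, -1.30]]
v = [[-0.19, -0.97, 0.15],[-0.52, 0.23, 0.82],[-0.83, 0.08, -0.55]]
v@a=[[1.55, 3.44, -0.42],[-0.82, -1.80, -1.93],[-1.41, 0.65, -0.64]]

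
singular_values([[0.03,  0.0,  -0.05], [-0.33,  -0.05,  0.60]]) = [0.69, 0.0]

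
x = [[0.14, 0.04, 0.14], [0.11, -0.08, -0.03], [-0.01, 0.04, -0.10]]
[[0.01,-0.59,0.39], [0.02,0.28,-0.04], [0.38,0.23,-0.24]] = x @ [[1.82, -0.18, 0.36], [3.27, -2.48, 0.13], [-2.70, -3.3, 2.38]]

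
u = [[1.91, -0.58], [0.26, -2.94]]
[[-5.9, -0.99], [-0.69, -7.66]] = u @ [[-3.1,0.28],[-0.04,2.63]]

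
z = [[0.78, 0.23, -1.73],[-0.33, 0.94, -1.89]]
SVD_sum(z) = [[0.17, 0.56, -1.68],  [0.20, 0.65, -1.93]] + [[0.61, -0.33, -0.05], [-0.53, 0.29, 0.04]]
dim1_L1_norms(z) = [2.74, 3.16]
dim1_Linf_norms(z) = [1.73, 1.89]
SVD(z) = [[-0.66, -0.75],[-0.75, 0.66]] @ diag([2.714743519702796, 0.9213943901672491]) @ [[-0.10, -0.32, 0.94], [-0.87, 0.48, 0.07]]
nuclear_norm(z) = 3.64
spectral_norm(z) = 2.71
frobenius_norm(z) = 2.87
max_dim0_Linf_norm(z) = 1.89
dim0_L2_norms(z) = [0.85, 0.97, 2.56]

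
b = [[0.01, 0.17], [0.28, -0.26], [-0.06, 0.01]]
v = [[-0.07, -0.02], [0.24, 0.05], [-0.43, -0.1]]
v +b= [[-0.06, 0.15], [0.52, -0.21], [-0.49, -0.09]]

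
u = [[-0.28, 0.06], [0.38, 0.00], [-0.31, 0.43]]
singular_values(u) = [0.65, 0.3]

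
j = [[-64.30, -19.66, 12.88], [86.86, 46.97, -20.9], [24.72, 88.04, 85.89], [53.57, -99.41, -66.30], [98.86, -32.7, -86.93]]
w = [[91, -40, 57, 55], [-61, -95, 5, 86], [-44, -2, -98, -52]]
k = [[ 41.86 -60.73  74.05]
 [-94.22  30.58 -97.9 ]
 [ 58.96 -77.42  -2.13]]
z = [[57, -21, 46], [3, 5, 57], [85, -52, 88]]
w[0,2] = 57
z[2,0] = 85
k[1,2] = -97.9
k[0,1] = -60.73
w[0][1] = -40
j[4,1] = -32.7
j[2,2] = 85.89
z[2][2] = 88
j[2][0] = 24.72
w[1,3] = 86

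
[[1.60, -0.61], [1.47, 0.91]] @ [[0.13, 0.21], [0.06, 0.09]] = [[0.17, 0.28], [0.25, 0.39]]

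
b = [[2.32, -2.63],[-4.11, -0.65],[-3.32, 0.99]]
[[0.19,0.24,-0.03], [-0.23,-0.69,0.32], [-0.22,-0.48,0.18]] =b@ [[0.06,  0.16,  -0.07], [-0.02,  0.05,  -0.05]]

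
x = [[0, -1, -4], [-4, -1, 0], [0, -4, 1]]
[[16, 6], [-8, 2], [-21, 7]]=x @ [[1, 0], [4, -2], [-5, -1]]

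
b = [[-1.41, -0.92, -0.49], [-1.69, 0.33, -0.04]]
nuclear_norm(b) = 3.22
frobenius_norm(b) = 2.46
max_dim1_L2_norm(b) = 1.75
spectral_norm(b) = 2.26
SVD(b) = [[-0.72, -0.7], [-0.7, 0.72]] @ diag([2.2627846858828966, 0.9596902965716816]) @ [[0.97, 0.19, 0.17], [-0.24, 0.92, 0.33]]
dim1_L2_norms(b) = [1.75, 1.72]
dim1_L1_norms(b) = [2.82, 2.06]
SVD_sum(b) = [[-1.57, -0.31, -0.27], [-1.53, -0.30, -0.26]] + [[0.16,  -0.61,  -0.22], [-0.16,  0.63,  0.22]]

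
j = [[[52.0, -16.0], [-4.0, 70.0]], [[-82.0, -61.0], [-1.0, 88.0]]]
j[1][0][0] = -82.0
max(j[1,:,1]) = 88.0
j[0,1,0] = -4.0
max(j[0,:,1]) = 70.0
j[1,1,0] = -1.0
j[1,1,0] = -1.0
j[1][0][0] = -82.0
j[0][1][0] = -4.0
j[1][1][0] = -1.0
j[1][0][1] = -61.0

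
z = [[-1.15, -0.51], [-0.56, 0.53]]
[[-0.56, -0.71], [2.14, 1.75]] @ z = [[1.04, -0.09], [-3.44, -0.16]]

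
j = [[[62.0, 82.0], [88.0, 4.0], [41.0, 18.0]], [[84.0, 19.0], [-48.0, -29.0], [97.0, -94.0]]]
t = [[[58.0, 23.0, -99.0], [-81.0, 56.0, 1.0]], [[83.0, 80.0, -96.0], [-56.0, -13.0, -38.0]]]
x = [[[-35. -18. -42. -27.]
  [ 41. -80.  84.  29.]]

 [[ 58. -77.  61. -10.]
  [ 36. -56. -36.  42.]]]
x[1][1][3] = 42.0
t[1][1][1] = -13.0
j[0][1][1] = 4.0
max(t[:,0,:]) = 83.0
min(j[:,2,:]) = -94.0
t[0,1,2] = 1.0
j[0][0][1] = 82.0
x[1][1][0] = 36.0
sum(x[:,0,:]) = -90.0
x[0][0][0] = -35.0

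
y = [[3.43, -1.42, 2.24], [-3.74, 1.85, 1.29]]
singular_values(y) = [5.61, 2.52]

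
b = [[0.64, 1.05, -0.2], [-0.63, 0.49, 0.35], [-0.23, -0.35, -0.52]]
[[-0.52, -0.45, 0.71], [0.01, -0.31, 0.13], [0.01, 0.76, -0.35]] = b@[[-0.13, -0.38, 0.3], [-0.36, -0.39, 0.53], [0.29, -1.03, 0.18]]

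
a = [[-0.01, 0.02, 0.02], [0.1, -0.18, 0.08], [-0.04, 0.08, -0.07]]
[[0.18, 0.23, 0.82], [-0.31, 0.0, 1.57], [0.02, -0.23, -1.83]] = a@ [[9.01,7.62,9.70], [8.80,7.56,11.82], [4.62,7.51,34.10]]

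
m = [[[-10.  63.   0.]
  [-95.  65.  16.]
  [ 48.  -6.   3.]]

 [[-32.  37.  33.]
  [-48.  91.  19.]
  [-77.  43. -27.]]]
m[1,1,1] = 91.0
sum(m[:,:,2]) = 44.0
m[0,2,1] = -6.0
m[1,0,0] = -32.0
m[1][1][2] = 19.0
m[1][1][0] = -48.0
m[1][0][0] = -32.0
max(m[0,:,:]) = 65.0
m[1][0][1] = 37.0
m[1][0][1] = 37.0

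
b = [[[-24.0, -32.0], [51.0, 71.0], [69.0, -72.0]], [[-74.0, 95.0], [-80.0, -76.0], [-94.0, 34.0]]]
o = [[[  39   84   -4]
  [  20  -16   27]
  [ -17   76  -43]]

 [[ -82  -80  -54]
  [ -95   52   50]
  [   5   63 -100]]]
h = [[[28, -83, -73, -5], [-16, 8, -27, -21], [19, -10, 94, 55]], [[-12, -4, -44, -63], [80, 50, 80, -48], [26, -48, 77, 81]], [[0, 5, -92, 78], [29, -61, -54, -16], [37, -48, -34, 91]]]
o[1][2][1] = 63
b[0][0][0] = -24.0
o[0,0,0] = 39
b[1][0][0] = -74.0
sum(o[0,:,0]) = 42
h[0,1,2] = -27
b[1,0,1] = 95.0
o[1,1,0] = -95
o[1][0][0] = -82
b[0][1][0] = 51.0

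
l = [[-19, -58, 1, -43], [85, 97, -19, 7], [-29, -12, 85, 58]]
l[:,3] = [-43, 7, 58]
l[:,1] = [-58, 97, -12]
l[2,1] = -12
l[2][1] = -12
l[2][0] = -29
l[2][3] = 58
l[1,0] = 85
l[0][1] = -58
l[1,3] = 7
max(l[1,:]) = 97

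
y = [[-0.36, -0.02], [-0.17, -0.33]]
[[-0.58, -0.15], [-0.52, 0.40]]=y @ [[1.58, 0.51], [0.77, -1.47]]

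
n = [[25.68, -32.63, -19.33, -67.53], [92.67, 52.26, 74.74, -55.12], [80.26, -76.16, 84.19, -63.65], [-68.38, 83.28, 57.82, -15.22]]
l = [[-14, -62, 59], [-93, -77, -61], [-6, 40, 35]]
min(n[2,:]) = -76.16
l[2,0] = -6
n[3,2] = 57.82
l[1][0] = -93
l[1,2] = -61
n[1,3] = -55.12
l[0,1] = -62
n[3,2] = 57.82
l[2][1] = 40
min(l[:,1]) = -77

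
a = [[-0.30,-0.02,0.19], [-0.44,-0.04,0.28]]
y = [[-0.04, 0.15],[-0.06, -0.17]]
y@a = [[-0.05, -0.01, 0.03], [0.09, 0.01, -0.06]]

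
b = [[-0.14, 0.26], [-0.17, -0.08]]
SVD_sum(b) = [[-0.15,0.25],[-0.01,0.01]] + [[0.01, 0.01], [-0.16, -0.09]]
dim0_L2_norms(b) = [0.22, 0.27]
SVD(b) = [[-1.00,-0.06], [-0.06,1.0]] @ diag([0.2955889626466264, 0.1874224243827066]) @ [[0.51, -0.86], [-0.86, -0.51]]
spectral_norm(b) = 0.30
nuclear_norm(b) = 0.48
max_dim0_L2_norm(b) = 0.27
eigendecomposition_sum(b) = [[(-0.07+0.1j), 0.13+0.07j],[(-0.08-0.04j), -0.04+0.11j]] + [[(-0.07-0.1j), 0.13-0.07j], [(-0.08+0.04j), (-0.04-0.11j)]]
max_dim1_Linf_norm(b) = 0.26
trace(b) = -0.22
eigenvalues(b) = [(-0.11+0.21j), (-0.11-0.21j)]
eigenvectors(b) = [[0.78+0.00j, (0.78-0j)],[0.09+0.62j, (0.09-0.62j)]]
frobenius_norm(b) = 0.35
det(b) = 0.06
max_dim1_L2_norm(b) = 0.3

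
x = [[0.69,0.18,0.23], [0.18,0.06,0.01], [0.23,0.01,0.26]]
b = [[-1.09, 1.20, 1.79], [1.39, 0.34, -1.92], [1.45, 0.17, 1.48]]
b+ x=[[-0.40, 1.38, 2.02], [1.57, 0.40, -1.91], [1.68, 0.18, 1.74]]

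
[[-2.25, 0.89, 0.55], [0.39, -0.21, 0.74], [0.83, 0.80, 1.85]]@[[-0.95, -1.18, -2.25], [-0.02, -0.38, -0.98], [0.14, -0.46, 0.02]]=[[2.20, 2.06, 4.2], [-0.26, -0.72, -0.66], [-0.55, -2.13, -2.61]]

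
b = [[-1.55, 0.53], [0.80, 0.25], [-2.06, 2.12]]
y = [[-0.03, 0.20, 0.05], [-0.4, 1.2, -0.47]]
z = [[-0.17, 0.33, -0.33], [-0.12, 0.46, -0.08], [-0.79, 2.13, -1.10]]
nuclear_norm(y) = 1.48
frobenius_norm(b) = 3.48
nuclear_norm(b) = 4.31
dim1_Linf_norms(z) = [0.33, 0.46, 2.13]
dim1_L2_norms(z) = [0.5, 0.48, 2.52]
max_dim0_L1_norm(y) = 1.4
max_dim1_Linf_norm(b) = 2.12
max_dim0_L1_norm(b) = 4.41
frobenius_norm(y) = 1.37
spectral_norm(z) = 2.61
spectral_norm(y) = 1.36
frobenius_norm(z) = 2.62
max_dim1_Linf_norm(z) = 2.13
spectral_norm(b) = 3.35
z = b @ y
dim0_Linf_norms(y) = [0.4, 1.2, 0.47]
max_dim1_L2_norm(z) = 2.52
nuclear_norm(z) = 2.81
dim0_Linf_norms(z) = [0.79, 2.13, 1.1]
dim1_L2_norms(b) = [1.64, 0.84, 2.96]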